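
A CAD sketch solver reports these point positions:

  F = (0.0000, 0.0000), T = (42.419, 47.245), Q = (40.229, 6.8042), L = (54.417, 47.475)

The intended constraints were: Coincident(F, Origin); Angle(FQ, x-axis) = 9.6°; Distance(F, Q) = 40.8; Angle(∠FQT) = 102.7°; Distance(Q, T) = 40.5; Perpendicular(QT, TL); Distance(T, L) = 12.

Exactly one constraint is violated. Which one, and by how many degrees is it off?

Perpendicular(QT, TL) — off by 4.20°.

F = (0.00, 0.00) ✓; FQ at 9.600° ✓; |FQ| = 40.80 ✓; ∠FQT = 102.7° ✓; |QT| = 40.50 ✓; ∠(QT, TL) = 85.80° ✗; |TL| = 12.00 ✓.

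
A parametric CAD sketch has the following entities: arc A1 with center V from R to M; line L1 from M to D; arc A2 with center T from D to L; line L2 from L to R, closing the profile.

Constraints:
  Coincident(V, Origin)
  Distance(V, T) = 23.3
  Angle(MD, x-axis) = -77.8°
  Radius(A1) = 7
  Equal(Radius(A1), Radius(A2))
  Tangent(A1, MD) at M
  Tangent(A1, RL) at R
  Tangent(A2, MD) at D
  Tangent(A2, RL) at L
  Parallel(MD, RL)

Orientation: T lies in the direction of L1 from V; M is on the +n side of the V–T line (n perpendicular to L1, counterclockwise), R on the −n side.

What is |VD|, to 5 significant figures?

24.329

The slot axis is L1's direction at -77.8°, so u = (cos -77.8°, sin -77.8°) = (0.21132, -0.97742) and n = (−sin -77.8°, cos -77.8°) = (0.97742, 0.21132). V is at the origin and T lies 23.3 along u from V, so T = 23.3·u = (4.9239, -22.774). Tangency of A1 to both parallel lines with radius 7.0 puts M and R at V ± 7.0·n: M = (6.8419, 1.4793), R = (-6.8419, -1.4793). Equal radii place D and L the same way about T: D = T + 7.0·n = (11.766, -21.295), L = T − 7.0·n = (-1.9180, -24.253). Then |VD| = |D − V| = 24.329.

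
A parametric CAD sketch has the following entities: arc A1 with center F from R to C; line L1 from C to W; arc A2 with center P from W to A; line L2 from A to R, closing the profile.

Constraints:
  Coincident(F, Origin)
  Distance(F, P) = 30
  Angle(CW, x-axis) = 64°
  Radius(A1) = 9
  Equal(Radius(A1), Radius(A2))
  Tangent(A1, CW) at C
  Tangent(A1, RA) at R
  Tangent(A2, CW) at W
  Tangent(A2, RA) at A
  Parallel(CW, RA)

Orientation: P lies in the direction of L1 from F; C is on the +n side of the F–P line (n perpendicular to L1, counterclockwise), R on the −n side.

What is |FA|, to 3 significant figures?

31.3

The slot axis is L1's direction at 64.0°, so u = (cos 64.0°, sin 64.0°) = (0.438, 0.899) and n = (−sin 64.0°, cos 64.0°) = (-0.899, 0.438). F is at the origin and P lies 30.0 along u from F, so P = 30.0·u = (13.2, 27.0). Tangency of A1 to both parallel lines with radius 9.0 puts C and R at F ± 9.0·n: C = (-8.09, 3.95), R = (8.09, -3.95). Equal radii place W and A the same way about P: W = P + 9.0·n = (5.06, 30.9), A = P − 9.0·n = (21.2, 23.0). Then |FA| = |A − F| = 31.3.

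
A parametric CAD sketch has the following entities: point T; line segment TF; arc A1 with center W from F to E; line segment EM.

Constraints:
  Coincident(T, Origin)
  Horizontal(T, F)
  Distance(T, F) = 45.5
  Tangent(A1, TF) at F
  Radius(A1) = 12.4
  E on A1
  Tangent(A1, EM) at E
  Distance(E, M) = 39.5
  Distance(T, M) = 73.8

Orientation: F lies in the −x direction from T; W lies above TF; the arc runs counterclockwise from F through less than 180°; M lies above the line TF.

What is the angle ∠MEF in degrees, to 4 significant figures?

122.5°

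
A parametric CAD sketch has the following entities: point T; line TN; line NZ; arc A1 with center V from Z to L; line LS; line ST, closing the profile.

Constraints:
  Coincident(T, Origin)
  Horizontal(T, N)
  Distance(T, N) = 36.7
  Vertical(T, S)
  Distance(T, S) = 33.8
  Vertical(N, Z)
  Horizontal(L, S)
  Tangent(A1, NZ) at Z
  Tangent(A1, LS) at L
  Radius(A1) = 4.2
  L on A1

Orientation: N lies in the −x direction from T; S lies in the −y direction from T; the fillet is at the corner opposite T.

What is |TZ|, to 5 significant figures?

47.149

T is at the origin; TN is horizontal with |TN| = 36.7 and N on the −x side, so N = (-36.700, 0.0000). T and S share the same x with |TS| = 33.8 and S on the −y side, so S = (0.0000, -33.800). The virtual corner opposite T is at (-36.700, -33.800). A1 meets NZ tangentially, so VZ is at right angles to NZ and the tangent condition forces VL to be normal to LS, with radius 4.2, so the center V sits 4.2 in from both sides at V = (-32.500, -29.600). That places the tangent points at Z = (-36.700, -29.600) on NZ and L = (-32.500, -33.800) on LS. Then |TZ| = |Z − T| = 47.149.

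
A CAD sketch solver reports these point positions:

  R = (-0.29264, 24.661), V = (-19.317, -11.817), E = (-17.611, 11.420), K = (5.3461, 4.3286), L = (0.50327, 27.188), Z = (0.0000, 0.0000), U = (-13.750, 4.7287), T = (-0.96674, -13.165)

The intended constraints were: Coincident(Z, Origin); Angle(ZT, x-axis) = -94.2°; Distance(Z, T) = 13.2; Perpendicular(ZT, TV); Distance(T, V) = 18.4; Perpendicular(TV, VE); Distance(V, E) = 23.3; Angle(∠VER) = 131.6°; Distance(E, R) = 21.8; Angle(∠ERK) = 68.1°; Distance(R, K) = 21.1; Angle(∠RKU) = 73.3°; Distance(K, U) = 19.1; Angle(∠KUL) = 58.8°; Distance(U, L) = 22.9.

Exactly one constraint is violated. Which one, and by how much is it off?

Distance(U, L) = 22.9 — off by 3.70.

Z = (0.00, 0.00) ✓; ZT at -94.20° ✓; |ZT| = 13.20 ✓; ∠(ZT, TV) = 90.00° ✓; |TV| = 18.40 ✓; ∠(TV, VE) = 90.00° ✓; |VE| = 23.30 ✓; ∠VER = 131.6° ✓; |ER| = 21.80 ✓; ∠ERK = 68.10° ✓; |RK| = 21.10 ✓; ∠RKU = 73.30° ✓; |KU| = 19.10 ✓; ∠KUL = 58.80° ✓; |UL| = 26.60 ✗.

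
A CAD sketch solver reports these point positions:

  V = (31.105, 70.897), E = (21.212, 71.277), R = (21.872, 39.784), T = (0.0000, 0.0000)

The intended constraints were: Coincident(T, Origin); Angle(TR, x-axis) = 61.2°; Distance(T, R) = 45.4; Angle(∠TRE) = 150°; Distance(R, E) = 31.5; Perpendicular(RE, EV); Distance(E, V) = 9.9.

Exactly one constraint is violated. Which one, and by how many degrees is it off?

Perpendicular(RE, EV) — off by 3.40°.

T = (0.00, 0.00) ✓; TR at 61.20° ✓; |TR| = 45.40 ✓; ∠TRE = 150.0° ✓; |RE| = 31.50 ✓; ∠(RE, EV) = 93.40° ✗; |EV| = 9.900 ✓.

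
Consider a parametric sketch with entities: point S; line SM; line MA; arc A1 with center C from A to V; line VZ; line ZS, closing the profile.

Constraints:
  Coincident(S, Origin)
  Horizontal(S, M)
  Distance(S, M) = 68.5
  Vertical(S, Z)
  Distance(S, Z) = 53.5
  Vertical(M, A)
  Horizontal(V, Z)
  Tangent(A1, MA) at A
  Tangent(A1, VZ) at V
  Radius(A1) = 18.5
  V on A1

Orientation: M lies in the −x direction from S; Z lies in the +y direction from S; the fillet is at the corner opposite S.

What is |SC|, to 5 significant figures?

61.033

S is at the origin; S and M share the same y with |SM| = 68.5 and M on the −x side, so M = (-68.500, 0.0000). S and Z share the same x with |SZ| = 53.5 and Z on the +y side, so Z = (0.0000, 53.500). The virtual corner opposite S is at (-68.500, 53.500). Tangency of A1 to MA means the radius CA is perpendicular to MA and tangency of A1 to VZ means the radius CV is perpendicular to VZ, with radius 18.5, so the center C sits 18.5 in from both sides at C = (-50.000, 35.000). Then |SC| = |C − S| = 61.033.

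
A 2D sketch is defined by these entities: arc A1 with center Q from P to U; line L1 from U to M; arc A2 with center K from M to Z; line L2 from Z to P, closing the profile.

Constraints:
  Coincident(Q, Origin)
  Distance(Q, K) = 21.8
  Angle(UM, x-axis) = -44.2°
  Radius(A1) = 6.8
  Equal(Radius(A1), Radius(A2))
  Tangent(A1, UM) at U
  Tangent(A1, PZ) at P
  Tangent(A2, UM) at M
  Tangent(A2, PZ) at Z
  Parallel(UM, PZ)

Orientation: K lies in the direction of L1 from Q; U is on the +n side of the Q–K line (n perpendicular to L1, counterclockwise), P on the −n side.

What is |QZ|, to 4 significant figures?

22.84

Tangency of A1 to both parallel lines with radius 6.8 puts U and P at Q ± 6.8·n: U = (4.741, 4.875), P = (-4.741, -4.875). Equal radii place M and Z the same way about K: M = K + 6.8·n = (20.37, -10.32), Z = K − 6.8·n = (10.89, -20.07). Then |QZ| = |Z − Q| = 22.84.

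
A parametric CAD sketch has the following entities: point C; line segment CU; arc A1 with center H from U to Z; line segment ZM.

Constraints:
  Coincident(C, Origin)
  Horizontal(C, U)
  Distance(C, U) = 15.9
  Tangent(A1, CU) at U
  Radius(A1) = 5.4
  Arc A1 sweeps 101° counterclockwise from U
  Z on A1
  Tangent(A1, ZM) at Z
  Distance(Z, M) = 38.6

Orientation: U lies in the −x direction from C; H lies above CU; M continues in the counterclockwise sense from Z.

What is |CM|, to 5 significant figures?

47.824

On A1, U sits at bearing -90° from H; a 101° counterclockwise sweep puts Z at bearing 11°, so Z = H + 5.4·(cos 11°, sin 11°) = (-10.599, 6.4304). Since A1 is tangent to ZM there, HZ ⟂ ZM, so ZM runs along (−sin 11°, cos 11°); with |ZM| = 38.6, M = (-17.964, 44.321). Then |CM| = |M − C| = 47.824.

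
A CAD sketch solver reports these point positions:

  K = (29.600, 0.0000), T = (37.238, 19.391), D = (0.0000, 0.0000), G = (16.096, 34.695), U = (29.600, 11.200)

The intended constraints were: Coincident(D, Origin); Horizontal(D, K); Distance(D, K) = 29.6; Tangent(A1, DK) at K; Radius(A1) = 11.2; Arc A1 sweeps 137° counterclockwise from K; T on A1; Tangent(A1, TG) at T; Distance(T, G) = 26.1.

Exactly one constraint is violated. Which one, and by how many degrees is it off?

Tangent(A1, TG) at T — off by 7.10°.

D = (0.00, 0.00) ✓; D.y = 0.00, K.y = 0.00 ✓; |DK| = 29.60 ✓; ∠(UK, KD) = 90.00° ✓; |UK| = 11.20 ✓; bearing(U→T) − bearing(U→K) = 137.0° ✓; |UT| = 11.20 ✓; ∠(UT, TG) = 82.90° ✗; |TG| = 26.10 ✓.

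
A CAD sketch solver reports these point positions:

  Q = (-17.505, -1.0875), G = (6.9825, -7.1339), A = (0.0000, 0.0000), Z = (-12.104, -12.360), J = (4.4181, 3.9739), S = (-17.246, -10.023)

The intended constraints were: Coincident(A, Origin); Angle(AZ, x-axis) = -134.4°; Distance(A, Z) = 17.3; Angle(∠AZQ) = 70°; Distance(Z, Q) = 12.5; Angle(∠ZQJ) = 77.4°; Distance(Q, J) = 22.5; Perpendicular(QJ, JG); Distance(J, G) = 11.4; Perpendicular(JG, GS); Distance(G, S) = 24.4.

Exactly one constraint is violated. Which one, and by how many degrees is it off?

Perpendicular(JG, GS) — off by 6.20°.

A = (0.00, 0.00) ✓; AZ at -134.4° ✓; |AZ| = 17.30 ✓; ∠AZQ = 70.00° ✓; |ZQ| = 12.50 ✓; ∠ZQJ = 77.40° ✓; |QJ| = 22.50 ✓; ∠(QJ, JG) = 90.00° ✓; |JG| = 11.40 ✓; ∠(JG, GS) = 96.20° ✗; |GS| = 24.40 ✓.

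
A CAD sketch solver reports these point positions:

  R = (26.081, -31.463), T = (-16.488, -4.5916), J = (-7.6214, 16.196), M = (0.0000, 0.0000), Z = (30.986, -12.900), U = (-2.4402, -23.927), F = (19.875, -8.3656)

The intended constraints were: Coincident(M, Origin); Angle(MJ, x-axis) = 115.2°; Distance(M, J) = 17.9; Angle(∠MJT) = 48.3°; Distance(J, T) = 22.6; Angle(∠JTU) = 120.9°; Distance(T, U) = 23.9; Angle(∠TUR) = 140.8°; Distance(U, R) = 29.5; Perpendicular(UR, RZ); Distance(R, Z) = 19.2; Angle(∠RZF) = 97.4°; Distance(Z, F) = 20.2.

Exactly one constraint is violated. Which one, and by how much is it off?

Distance(Z, F) = 20.2 — off by 8.20.

M = (0.00, 0.00) ✓; MJ at 115.2° ✓; |MJ| = 17.90 ✓; ∠MJT = 48.30° ✓; |JT| = 22.60 ✓; ∠JTU = 120.9° ✓; |TU| = 23.90 ✓; ∠TUR = 140.8° ✓; |UR| = 29.50 ✓; ∠(UR, RZ) = 90.00° ✓; |RZ| = 19.20 ✓; ∠RZF = 97.40° ✓; |ZF| = 12.00 ✗.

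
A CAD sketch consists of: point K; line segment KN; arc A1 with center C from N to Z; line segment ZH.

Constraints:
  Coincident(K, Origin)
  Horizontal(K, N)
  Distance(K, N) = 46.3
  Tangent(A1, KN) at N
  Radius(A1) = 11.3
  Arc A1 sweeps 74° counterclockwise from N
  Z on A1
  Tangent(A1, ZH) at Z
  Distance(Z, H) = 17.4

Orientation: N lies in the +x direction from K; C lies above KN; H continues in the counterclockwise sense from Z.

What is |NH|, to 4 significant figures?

29.42

On A1, N sits at bearing -90° from C; a 74° counterclockwise sweep puts Z at bearing -16°, so Z = C + 11.3·(cos -16°, sin -16°) = (57.16, 8.185). A1 meets ZH tangentially, so CZ is at right angles to ZH, so ZH runs along (−sin -16°, cos -16°); with |ZH| = 17.4, H = (61.96, 24.91). Then |NH| = |H − N| = 29.42.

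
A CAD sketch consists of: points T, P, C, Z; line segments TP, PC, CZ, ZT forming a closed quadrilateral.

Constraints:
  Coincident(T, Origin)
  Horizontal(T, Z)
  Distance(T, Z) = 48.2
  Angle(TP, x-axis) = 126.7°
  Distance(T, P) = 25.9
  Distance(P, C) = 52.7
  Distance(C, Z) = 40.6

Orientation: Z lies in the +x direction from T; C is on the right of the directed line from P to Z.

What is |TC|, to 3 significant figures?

26.8

Checks: T = (0.00, 0.00) ✓; |PC| = 52.70 ✓; |CZ| = 40.60 ✓.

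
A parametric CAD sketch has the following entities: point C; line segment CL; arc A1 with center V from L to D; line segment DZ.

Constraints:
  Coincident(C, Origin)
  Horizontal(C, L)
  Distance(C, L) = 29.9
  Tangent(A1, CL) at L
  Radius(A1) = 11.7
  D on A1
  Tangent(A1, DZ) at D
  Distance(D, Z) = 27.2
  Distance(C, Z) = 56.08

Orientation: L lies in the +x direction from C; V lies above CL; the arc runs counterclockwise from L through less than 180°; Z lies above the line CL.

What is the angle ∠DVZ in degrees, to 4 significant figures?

66.73°

C is at the origin; C and L share the same y with |CL| = 29.9 and L on the +x side, so L = (29.90, 0.000). A1 meets CL tangentially, so VL is at right angles to CL, so V = L + (0, 11.7) = (29.90, 11.70). Since VD ⟂ DZ (tangency), |VZ| = √(11.7² + 27.2²) = 29.61 regardless of where D sits on A1. So Z lies on both circle(C, 56.08) and circle(V, 29.61); the above-CL intersection is Z = (39.65, 39.66). D is the foot of the tangent from Z: D = (41.57, 12.53).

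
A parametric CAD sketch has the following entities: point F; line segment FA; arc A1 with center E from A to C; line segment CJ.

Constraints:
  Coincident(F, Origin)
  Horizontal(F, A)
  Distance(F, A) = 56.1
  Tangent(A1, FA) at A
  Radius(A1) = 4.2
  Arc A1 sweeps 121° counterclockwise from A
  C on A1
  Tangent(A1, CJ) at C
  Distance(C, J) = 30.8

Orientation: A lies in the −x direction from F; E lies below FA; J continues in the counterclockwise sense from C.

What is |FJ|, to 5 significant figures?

54.728

F is at the origin; FA is horizontal with |FA| = 56.1 and A on the −x side, so A = (-56.100, 0.0000). A1 meets FA tangentially, so EA is at right angles to FA, so E = A + (0, -4.2) = (-56.100, -4.2000). On A1, A sits at bearing 90° from E; a 121° counterclockwise sweep puts C at bearing 211°, so C = E + 4.2·(cos 211°, sin 211°) = (-59.700, -6.3632). Since A1 is tangent to CJ there, EC ⟂ CJ, so CJ runs along (−sin 211°, cos 211°); with |CJ| = 30.8, J = (-43.837, -32.764). Then |FJ| = |J − F| = 54.728.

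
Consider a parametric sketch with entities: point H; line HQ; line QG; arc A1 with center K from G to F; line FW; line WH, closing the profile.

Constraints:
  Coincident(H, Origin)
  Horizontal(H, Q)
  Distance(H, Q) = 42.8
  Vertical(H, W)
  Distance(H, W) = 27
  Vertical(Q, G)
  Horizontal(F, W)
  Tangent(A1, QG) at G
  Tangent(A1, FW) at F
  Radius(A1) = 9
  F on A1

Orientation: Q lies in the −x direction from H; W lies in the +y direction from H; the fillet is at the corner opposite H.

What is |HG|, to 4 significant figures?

46.43

H is at the origin; HQ is horizontal with |HQ| = 42.8 and Q on the −x side, so Q = (-42.80, 0.000). HW is vertical with |HW| = 27.0 and W on the +y side, so W = (0.000, 27.00). The virtual corner opposite H is at (-42.80, 27.00). Since A1 is tangent to QG there, KG ⟂ QG and A1 meets FW tangentially, so KF is at right angles to FW, with radius 9.0, so the center K sits 9.0 in from both sides at K = (-33.80, 18.00). That places the tangent points at G = (-42.80, 18.00) on QG and F = (-33.80, 27.00) on FW. Then |HG| = |G − H| = 46.43.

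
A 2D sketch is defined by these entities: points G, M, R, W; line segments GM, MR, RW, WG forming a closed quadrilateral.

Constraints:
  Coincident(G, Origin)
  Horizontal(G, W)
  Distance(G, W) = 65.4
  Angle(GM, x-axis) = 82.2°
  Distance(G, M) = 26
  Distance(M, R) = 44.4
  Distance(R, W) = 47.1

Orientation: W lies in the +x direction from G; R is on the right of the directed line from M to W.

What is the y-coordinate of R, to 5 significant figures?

-15.143

Checks: |MR| = 44.40 ✓; |RW| = 47.10 ✓.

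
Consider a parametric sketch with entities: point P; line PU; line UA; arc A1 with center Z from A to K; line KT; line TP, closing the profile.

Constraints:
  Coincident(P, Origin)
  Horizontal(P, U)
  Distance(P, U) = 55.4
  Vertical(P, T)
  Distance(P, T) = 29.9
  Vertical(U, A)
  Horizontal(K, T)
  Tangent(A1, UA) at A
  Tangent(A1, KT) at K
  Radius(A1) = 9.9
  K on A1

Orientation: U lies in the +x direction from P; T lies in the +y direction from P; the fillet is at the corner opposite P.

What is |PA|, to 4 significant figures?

58.90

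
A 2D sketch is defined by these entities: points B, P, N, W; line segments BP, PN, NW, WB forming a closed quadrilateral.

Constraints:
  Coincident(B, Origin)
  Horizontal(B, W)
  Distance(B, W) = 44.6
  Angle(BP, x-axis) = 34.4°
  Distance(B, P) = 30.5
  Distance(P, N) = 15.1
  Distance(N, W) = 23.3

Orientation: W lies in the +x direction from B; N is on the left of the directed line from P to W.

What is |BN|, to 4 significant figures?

45.33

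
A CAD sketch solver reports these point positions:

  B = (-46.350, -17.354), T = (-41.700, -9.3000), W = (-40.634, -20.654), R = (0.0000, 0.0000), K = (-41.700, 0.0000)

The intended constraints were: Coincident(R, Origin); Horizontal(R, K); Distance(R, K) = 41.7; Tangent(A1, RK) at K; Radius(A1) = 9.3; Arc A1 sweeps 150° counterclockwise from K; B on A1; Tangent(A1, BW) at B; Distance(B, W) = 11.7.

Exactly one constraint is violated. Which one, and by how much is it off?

Distance(B, W) = 11.7 — off by 5.10.

R = (0.00, 0.00) ✓; R.y = 0.00, K.y = 0.00 ✓; |RK| = 41.70 ✓; ∠(TK, KR) = 90.00° ✓; |TK| = 9.300 ✓; bearing(T→B) − bearing(T→K) = 150.0° ✓; |TB| = 9.300 ✓; ∠(TB, BW) = 90.00° ✓; |BW| = 6.600 ✗.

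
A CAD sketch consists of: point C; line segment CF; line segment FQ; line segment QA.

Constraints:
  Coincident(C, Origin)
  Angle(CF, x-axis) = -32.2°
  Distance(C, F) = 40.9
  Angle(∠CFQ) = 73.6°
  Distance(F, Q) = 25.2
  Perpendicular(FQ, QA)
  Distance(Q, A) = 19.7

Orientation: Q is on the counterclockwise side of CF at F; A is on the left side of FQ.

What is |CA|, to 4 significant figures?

23.83

C is at the origin; CF runs at -32.2° with length 40.9, so F = 40.9·(cos -32.2°, sin -32.2°) = (34.61, -21.79). ∠CFQ = 73.6°, so FQ runs at -32.2° + (180° − 73.6°) = 74.20° from the x-axis; with |FQ| = 25.2, Q = F + 25.2·(cos 74.20°, sin 74.20°) = (41.47, 2.453). FQ ⟂ QA; with |QA| = 19.7 on the left of FQ, A = Q + 19.7·(-0.9622, 0.2723) = (22.52, 7.817). Then |CA| = |A − C| = 23.83.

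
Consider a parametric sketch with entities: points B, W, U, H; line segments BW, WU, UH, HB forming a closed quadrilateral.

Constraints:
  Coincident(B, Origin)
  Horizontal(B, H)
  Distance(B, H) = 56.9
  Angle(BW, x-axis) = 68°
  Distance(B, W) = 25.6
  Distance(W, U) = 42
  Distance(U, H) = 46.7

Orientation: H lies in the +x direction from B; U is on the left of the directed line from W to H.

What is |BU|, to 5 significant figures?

64.304

B is at the origin; B and H share the same y with |BH| = 56.9 and H in +x, so H = (56.9, 0). BW runs at 68.0° with |BW| = 25.6, so W = (9.5899, 23.736). U is determined by |WU| = 42.0 and |UH| = 46.7 together: it lies at the intersection of circle(W, 42.0) and circle(H, 46.7). With |WH| = 52.930, the foot of the radical line on WH is 22.527 from W and the perpendicular offset is √(42.0² − 22.527²) = 35.448. Taking the left-of-WH solution: U = (45.621, 45.317).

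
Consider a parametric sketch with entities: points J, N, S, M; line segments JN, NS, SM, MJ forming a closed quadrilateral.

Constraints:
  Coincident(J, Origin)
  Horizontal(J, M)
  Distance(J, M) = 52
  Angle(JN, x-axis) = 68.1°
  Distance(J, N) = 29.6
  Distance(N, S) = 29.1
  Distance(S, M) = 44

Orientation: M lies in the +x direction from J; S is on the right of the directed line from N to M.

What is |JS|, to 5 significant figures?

8.1601

J is at the origin; JM is horizontal with |JM| = 52.0 and M in +x, so M = (52.0, 0). JN runs at 68.1° with |JN| = 29.6, so N = (11.040, 27.464). S is determined by |NS| = 29.1 and |SM| = 44.0 together: it lies at the intersection of circle(N, 29.1) and circle(M, 44.0). With |NM| = 49.315, the foot of the radical line on NM is 13.614 from N and the perpendicular offset is √(29.1² − 13.614²) = 25.719. Taking the right-of-NM solution: S = (8.0249, -1.4794).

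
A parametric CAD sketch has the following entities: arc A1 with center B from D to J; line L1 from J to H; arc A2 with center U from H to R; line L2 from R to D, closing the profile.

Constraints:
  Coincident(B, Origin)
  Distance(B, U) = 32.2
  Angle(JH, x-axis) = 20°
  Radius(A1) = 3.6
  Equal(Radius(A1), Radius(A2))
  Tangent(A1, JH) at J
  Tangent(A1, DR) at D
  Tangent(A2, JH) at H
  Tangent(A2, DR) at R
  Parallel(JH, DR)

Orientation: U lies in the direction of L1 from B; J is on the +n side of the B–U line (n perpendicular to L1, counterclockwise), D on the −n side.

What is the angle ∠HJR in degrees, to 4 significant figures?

12.60°

Tangency of A1 to both parallel lines with radius 3.6 puts J and D at B ± 3.6·n: J = (-1.231, 3.383), D = (1.231, -3.383). Equal radii place H and R the same way about U: H = U + 3.6·n = (29.03, 14.40), R = U − 3.6·n = (31.49, 7.630). Then cos ∠HJR = JH·JR / (|JH||JR|), giving 12.60°.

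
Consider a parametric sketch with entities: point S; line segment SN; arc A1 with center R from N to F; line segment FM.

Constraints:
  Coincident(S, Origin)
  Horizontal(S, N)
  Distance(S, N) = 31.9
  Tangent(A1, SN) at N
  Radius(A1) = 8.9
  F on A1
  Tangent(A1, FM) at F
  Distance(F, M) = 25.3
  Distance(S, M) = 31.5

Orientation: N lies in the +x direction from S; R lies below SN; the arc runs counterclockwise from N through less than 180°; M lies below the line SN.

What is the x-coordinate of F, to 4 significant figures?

23.76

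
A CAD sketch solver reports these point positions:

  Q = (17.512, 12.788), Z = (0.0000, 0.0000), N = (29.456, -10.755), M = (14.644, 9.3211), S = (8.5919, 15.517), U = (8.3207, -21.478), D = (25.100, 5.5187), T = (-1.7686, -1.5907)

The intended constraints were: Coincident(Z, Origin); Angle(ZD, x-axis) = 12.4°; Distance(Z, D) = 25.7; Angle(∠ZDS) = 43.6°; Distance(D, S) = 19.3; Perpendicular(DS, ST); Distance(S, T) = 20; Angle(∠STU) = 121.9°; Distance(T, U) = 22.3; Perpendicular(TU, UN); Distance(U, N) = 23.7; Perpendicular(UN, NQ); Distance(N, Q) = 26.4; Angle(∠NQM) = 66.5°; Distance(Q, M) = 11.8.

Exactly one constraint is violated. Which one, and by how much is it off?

Distance(Q, M) = 11.8 — off by 7.30.

Z = (0.00, 0.00) ✓; ZD at 12.40° ✓; |ZD| = 25.70 ✓; ∠ZDS = 43.60° ✓; |DS| = 19.30 ✓; ∠(DS, ST) = 90.00° ✓; |ST| = 20.00 ✓; ∠STU = 121.9° ✓; |TU| = 22.30 ✓; ∠(TU, UN) = 90.00° ✓; |UN| = 23.70 ✓; ∠(UN, NQ) = 90.00° ✓; |NQ| = 26.40 ✓; ∠NQM = 66.50° ✓; |QM| = 4.499 ✗.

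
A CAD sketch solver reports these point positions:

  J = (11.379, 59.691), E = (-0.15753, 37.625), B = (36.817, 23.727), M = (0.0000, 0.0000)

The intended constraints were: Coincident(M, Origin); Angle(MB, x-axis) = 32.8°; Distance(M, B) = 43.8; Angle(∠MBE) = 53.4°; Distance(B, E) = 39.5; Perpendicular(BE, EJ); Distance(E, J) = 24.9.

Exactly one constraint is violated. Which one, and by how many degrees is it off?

Perpendicular(BE, EJ) — off by 7.00°.

M = (0.00, 0.00) ✓; MB at 32.80° ✓; |MB| = 43.80 ✓; ∠MBE = 53.40° ✓; |BE| = 39.50 ✓; ∠(BE, EJ) = 97.00° ✗; |EJ| = 24.90 ✓.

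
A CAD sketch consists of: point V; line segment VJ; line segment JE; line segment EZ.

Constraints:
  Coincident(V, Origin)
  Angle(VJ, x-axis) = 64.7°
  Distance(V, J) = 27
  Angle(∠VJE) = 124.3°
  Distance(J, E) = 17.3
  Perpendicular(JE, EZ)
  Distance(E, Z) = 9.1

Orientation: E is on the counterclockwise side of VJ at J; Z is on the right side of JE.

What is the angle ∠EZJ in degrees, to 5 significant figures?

62.255°

V is at the origin; VJ runs at 64.7° with length 27.0, so J = 27.0·(cos 64.7°, sin 64.7°) = (11.539, 24.410). ∠VJE = 124.3°, so JE runs at 64.7° + (180° − 124.3°) = 120.40° from the x-axis; with |JE| = 17.3, E = J + 17.3·(cos 120.40°, sin 120.40°) = (2.7843, 39.332). JE is perpendicular to EZ; with |EZ| = 9.1 on the right of JE, Z = E + 9.1·(0.86251, 0.50603) = (10.633, 43.937). Then cos ∠EZJ = ZE·ZJ / (|ZE||ZJ|), giving 62.255°.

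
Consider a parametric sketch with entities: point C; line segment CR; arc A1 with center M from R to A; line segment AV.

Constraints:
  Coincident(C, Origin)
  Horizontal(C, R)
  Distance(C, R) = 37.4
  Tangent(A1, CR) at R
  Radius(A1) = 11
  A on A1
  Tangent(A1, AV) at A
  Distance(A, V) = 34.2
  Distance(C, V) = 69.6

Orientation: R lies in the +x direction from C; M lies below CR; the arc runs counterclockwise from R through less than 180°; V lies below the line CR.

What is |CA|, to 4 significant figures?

35.64

Checks: ∠(MR, RC) = 90.00° ✓; |MR| = 11.00 ✓; |MA| = 11.00 ✓; ∠(MA, AV) = 90.00° ✓; |AV| = 34.20 ✓; |CV| = 69.60 ✓.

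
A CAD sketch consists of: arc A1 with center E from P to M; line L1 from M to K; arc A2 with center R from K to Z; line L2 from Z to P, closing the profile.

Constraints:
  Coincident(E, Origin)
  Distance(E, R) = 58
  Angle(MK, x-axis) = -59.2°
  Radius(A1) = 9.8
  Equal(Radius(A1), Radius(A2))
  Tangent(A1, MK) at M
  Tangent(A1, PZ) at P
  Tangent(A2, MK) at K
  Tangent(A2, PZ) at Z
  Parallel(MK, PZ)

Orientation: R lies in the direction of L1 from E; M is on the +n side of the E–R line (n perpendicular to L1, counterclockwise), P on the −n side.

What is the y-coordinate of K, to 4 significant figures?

-44.80

Tangency of A1 to both parallel lines with radius 9.8 puts M and P at E ± 9.8·n: M = (8.418, 5.018), P = (-8.418, -5.018). Equal radii place K and Z the same way about R: K = R + 9.8·n = (38.12, -44.80), Z = R − 9.8·n = (21.28, -54.84). So K.y = -44.80.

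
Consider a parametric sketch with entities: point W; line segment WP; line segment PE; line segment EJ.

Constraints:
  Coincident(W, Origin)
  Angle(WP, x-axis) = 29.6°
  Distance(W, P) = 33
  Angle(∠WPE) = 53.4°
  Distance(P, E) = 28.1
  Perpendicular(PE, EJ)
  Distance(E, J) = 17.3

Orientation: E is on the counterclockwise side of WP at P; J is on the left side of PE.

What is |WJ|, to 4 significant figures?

12.47

W is at the origin; WP runs at 29.6° with length 33.0, so P = 33.0·(cos 29.6°, sin 29.6°) = (28.69, 16.30). ∠WPE = 53.4°, so PE runs at 29.6° + (180° − 53.4°) = 156.2° from the x-axis; with |PE| = 28.1, E = P + 28.1·(cos 156.2°, sin 156.2°) = (2.983, 27.64). PE is perpendicular to EJ; with |EJ| = 17.3 on the left of PE, J = E + 17.3·(-0.4035, -0.9150) = (-3.998, 11.81). Then |WJ| = |J − W| = 12.47.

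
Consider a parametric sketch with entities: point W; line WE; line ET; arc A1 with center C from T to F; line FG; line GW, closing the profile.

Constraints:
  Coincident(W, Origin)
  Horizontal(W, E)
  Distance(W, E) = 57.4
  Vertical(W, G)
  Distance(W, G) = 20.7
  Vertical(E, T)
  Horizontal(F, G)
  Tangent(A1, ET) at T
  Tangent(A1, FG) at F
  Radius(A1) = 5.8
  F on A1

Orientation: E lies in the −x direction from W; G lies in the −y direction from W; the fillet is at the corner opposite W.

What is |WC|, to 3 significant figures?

53.7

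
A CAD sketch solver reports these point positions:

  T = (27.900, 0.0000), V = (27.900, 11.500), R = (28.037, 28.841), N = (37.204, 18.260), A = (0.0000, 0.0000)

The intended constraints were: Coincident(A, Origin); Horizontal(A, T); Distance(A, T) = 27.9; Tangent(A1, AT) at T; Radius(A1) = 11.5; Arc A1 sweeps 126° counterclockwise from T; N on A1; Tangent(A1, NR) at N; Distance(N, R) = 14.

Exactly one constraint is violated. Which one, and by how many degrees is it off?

Tangent(A1, NR) at N — off by 4.90°.

A = (0.00, 0.00) ✓; A.y = 0.00, T.y = 0.00 ✓; |AT| = 27.90 ✓; ∠(VT, TA) = 90.00° ✓; |VT| = 11.50 ✓; bearing(V→N) − bearing(V→T) = 126.0° ✓; |VN| = 11.50 ✓; ∠(VN, NR) = 85.10° ✗; |NR| = 14.00 ✓.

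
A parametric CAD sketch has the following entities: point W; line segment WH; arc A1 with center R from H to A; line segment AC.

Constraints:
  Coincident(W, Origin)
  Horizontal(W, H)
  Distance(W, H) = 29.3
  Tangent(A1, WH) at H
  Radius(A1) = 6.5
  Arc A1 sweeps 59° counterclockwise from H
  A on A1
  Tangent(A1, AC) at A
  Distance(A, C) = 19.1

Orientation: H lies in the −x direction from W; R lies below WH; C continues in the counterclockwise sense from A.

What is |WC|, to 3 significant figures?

48.8

W is at the origin; W and H share the same y with |WH| = 29.3 and H on the −x side, so H = (-29.3, 0.00). Since A1 is tangent to WH there, RH ⟂ WH, so R = H + (0, -6.5) = (-29.3, -6.50). On A1, H sits at bearing 90° from R; a 59° counterclockwise sweep puts A at bearing 149°, so A = R + 6.5·(cos 149°, sin 149°) = (-34.9, -3.15). Tangency of A1 to AC means the radius RA is perpendicular to AC, so AC runs along (−sin 149°, cos 149°); with |AC| = 19.1, C = (-44.7, -19.5). Then |WC| = |C − W| = 48.8.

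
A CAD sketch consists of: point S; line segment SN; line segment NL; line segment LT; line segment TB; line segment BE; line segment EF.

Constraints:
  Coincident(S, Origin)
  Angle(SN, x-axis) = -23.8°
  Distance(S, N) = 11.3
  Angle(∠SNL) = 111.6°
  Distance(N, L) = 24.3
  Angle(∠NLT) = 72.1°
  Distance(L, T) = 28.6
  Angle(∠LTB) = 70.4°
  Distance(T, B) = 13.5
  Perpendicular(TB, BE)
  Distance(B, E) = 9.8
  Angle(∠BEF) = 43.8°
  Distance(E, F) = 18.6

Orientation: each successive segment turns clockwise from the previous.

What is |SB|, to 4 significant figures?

12.34

S is at the origin; SN runs at -23.8° with length 11.3, so N = (10.34, -4.560). ∠SNL = 111.6° gives NL at -92.20° from the x-axis; with |NL| = 24.3, L = (9.406, -28.84). ∠NLT = 72.1° gives LT at 159.9° from the x-axis; with |LT| = 28.6, T = (-17.45, -19.01). ∠LTB = 70.4° gives TB at 50.30° from the x-axis; with |TB| = 13.5, B = (-8.829, -8.627). Then |SB| = |B − S| = 12.34.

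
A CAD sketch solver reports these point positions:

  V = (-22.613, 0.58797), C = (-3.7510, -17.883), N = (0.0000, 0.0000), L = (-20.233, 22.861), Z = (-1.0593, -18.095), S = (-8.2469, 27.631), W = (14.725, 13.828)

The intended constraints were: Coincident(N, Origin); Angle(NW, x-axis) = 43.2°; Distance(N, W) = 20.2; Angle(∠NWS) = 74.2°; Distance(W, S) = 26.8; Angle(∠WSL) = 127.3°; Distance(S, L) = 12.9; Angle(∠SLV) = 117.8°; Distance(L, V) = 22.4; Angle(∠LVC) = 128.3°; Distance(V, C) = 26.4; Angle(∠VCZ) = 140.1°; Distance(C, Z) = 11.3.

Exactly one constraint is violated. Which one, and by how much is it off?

Distance(C, Z) = 11.3 — off by 8.60.

N = (0.00, 0.00) ✓; NW at 43.20° ✓; |NW| = 20.20 ✓; ∠NWS = 74.20° ✓; |WS| = 26.80 ✓; ∠WSL = 127.3° ✓; |SL| = 12.90 ✓; ∠SLV = 117.8° ✓; |LV| = 22.40 ✓; ∠LVC = 128.3° ✓; |VC| = 26.40 ✓; ∠VCZ = 140.1° ✓; |CZ| = 2.700 ✗.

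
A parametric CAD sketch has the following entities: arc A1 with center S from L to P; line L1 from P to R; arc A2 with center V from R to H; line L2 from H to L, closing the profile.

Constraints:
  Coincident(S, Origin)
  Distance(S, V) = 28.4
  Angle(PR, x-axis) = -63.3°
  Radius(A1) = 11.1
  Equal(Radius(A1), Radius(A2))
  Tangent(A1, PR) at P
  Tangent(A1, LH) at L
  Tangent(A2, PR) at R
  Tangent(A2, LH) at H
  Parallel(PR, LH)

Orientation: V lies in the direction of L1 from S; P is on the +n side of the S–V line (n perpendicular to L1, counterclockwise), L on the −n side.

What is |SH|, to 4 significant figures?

30.49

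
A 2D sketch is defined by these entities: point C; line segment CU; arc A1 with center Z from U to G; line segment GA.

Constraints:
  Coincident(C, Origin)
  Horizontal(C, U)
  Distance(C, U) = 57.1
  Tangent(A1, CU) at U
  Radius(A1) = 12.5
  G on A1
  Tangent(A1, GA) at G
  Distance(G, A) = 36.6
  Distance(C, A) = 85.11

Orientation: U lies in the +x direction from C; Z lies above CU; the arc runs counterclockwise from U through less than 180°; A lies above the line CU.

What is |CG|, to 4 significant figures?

70.72

Checks: ∠(ZU, UC) = 90.00° ✓; |ZU| = 12.50 ✓; |ZG| = 12.50 ✓; ∠(ZG, GA) = 90.00° ✓; |GA| = 36.60 ✓; |CA| = 85.11 ✓.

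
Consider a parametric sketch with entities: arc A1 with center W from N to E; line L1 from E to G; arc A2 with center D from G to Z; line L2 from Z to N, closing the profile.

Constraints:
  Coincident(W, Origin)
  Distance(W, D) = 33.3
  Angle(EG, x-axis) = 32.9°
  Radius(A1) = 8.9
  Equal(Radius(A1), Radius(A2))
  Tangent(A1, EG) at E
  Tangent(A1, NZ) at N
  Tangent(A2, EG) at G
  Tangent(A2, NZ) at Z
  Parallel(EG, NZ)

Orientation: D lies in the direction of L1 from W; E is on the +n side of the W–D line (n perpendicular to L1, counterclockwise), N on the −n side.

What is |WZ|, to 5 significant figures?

34.469

The slot axis is L1's direction at 32.9°, so u = (cos 32.9°, sin 32.9°) = (0.83962, 0.54317) and n = (−sin 32.9°, cos 32.9°) = (-0.54317, 0.83962). W is at the origin and D lies 33.3 along u from W, so D = 33.3·u = (27.959, 18.088). Tangency of A1 to both parallel lines with radius 8.9 puts E and N at W ± 8.9·n: E = (-4.8343, 7.4726), N = (4.8343, -7.4726). Equal radii place G and Z the same way about D: G = D + 8.9·n = (23.125, 25.560), Z = D − 8.9·n = (32.794, 10.615). Then |WZ| = |Z − W| = 34.469.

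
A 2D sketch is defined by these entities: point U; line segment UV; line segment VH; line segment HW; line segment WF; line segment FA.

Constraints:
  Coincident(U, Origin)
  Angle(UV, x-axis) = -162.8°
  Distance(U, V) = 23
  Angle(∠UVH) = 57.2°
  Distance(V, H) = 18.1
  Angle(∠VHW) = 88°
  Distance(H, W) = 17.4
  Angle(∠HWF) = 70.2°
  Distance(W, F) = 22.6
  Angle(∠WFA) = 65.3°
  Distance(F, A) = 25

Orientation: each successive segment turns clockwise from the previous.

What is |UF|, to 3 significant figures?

19.0

U is at the origin; UV runs at -162.8° with length 23.0, so V = (-22.0, -6.80). ∠UVH = 57.2° gives VH at 74.4° from the x-axis; with |VH| = 18.1, H = (-17.1, 10.6). ∠VHW = 88.0° gives HW at -17.6° from the x-axis; with |HW| = 17.4, W = (-0.518, 5.37). ∠HWF = 70.2° gives WF at -127° from the x-axis; with |WF| = 22.6, F = (-14.2, -12.6). Then |UF| = |F − U| = 19.0.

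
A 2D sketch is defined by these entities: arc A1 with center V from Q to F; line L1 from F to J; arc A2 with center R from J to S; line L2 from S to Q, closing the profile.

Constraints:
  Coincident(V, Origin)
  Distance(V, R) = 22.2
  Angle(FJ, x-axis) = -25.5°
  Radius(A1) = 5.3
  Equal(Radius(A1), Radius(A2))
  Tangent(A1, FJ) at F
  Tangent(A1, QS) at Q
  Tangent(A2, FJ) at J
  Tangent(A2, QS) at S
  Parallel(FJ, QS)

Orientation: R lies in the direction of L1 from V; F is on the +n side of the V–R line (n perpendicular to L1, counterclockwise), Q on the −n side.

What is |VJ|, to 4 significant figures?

22.82

Tangency of A1 to both parallel lines with radius 5.3 puts F and Q at V ± 5.3·n: F = (2.282, 4.784), Q = (-2.282, -4.784). Equal radii place J and S the same way about R: J = R + 5.3·n = (22.32, -4.774), S = R − 5.3·n = (17.76, -14.34). Then |VJ| = |J − V| = 22.82.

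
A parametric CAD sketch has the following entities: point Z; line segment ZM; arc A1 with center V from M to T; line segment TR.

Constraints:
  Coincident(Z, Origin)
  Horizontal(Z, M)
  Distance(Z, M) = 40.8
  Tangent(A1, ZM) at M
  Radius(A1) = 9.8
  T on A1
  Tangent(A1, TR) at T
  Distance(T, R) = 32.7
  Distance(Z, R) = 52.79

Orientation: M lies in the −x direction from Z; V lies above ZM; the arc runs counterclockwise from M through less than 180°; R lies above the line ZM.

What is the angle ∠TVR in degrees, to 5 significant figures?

73.317°

Z is at the origin; ZM is horizontal with |ZM| = 40.8 and M on the −x side, so M = (-40.800, 0.0000). The tangent condition forces VM to be normal to ZM, so V = M + (0, 9.8) = (-40.800, 9.8000). Since VT ⟂ TR (tangency), |VR| = √(9.8² + 32.7²) = 34.137 regardless of where T sits on A1. So R lies on both circle(Z, 52.79) and circle(V, 34.137); the above-ZM intersection is R = (-31.223, 42.566). T is the foot of the tangent from R: T = (-31.000, 9.8669).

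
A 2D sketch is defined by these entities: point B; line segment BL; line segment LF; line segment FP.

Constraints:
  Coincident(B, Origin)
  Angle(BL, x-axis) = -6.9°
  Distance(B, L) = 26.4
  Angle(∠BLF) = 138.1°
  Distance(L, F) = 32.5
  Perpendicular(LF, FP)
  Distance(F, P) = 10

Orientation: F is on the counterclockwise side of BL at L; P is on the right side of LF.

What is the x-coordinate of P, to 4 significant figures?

58.57

B is at the origin; BL runs at -6.9° with length 26.4, so L = 26.4·(cos -6.9°, sin -6.9°) = (26.21, -3.172). ∠BLF = 138.1°, so LF runs at -6.9° + (180° − 138.1°) = 35.00° from the x-axis; with |LF| = 32.5, F = L + 32.5·(cos 35.00°, sin 35.00°) = (52.83, 15.47). LF ⟂ FP; with |FP| = 10.0 on the right of LF, P = F + 10.0·(0.5736, -0.8192) = (58.57, 7.278). So P.x = 58.57.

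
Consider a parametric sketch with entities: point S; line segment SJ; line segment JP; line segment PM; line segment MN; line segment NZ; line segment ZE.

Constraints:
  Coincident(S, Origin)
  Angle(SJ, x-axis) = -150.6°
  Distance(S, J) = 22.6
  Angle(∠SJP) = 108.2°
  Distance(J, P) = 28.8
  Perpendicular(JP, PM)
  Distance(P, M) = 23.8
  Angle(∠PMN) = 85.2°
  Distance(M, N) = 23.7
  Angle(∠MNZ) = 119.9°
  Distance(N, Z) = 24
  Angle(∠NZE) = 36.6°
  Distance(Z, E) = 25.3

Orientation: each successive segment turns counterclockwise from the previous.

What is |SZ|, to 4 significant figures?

21.49

S is at the origin; SJ runs at -150.6° with length 22.6, so J = (-19.69, -11.09). ∠SJP = 108.2° gives JP at -78.80° from the x-axis; with |JP| = 28.8, P = (-14.10, -39.35). The perpendicularity gives PM at right angles to JP, so PM runs at 11.20°; with |PM| = 23.8, M = (9.251, -34.72). ∠PMN = 85.2° gives MN at 106.0° from the x-axis; with |MN| = 23.7, N = (2.719, -11.94). ∠MNZ = 119.9° gives NZ at 166.1° from the x-axis; with |NZ| = 24.0, Z = (-20.58, -6.176). Then |SZ| = |Z − S| = 21.49.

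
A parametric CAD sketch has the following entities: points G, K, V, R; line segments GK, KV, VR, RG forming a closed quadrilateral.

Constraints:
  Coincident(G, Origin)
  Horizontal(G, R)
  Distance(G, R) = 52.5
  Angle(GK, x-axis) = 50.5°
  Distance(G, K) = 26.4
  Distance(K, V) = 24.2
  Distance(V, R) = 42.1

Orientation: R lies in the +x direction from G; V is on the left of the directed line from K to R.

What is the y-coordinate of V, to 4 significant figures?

37.67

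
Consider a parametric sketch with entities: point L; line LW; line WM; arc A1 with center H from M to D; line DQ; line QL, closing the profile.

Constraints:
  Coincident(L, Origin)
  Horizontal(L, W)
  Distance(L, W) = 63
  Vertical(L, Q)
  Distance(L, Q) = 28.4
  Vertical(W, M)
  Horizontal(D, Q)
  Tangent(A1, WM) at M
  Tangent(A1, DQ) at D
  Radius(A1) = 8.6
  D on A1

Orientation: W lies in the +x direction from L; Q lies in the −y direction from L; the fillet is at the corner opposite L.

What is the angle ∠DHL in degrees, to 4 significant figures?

110.0°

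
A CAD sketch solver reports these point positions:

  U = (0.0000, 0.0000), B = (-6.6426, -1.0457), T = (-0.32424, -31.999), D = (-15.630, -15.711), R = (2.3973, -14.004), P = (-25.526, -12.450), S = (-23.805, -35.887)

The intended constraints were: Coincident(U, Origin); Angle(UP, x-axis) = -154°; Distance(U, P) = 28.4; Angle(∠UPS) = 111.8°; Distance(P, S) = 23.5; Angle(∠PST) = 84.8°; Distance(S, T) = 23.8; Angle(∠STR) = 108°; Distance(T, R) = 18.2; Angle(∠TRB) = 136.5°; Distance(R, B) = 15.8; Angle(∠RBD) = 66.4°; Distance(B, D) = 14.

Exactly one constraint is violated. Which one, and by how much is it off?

Distance(B, D) = 14 — off by 3.20.

U = (0.00, 0.00) ✓; UP at -154.0° ✓; |UP| = 28.40 ✓; ∠UPS = 111.8° ✓; |PS| = 23.50 ✓; ∠PST = 84.80° ✓; |ST| = 23.80 ✓; ∠STR = 108.0° ✓; |TR| = 18.20 ✓; ∠TRB = 136.5° ✓; |RB| = 15.80 ✓; ∠RBD = 66.40° ✓; |BD| = 17.20 ✗.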